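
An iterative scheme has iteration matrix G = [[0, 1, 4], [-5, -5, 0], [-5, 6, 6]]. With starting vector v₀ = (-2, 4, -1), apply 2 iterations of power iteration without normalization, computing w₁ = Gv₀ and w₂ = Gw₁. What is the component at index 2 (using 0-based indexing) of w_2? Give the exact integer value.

108

w1 = Gv₀ = (0, -10, 28)
w2 = Gw1 = (102, 50, 108)
The requested component of w2 is 108.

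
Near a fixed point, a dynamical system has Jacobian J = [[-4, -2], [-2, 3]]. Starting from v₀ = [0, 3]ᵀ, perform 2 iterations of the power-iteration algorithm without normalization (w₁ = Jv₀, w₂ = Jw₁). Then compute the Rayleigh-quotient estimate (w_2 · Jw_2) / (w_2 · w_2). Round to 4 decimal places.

2.2370

w1 = Jv₀ = (-6, 9)
w2 = Jw1 = (6, 39)
Jw2 = (-102, 105)
w2·Jw2 = 6·(-102) + 39·105 = 3483; w2·w2 = 6·6 + 39·39 = 1557
λ ≈ 3483/1557 = 2.2370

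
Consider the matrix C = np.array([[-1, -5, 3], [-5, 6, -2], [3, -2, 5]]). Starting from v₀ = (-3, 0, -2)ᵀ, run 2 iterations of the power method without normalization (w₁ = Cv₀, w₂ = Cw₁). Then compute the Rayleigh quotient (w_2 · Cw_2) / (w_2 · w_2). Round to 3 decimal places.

w1 = Cv₀ = (-3, 19, -19)
w2 = Cw1 = (-149, 167, -142)
Cw2 = (-1112, 2031, -1491)
w2·Cw2 = (-149)·(-1112) + 167·2031 + (-142)·(-1491) = 716587; w2·w2 = (-149)·(-149) + 167·167 + (-142)·(-142) = 70254
λ ≈ 716587/70254 = 10.200

10.200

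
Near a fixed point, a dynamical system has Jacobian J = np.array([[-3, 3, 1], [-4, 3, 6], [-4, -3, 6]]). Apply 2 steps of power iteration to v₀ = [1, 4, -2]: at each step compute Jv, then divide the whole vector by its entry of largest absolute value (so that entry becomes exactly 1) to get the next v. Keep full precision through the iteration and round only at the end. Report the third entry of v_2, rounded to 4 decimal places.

Jv0 = (7.00000, -4.00000, -28.00000); divide by -28.00000 → v1 = (-0.25000, 0.14286, 1.00000)
Jv1 = (2.17857, 7.42857, 6.57143); divide by 7.42857 → v2 = (0.29327, 1.00000, 0.88462)
Requested entry of v2: -184/-208 = 0.8846

0.8846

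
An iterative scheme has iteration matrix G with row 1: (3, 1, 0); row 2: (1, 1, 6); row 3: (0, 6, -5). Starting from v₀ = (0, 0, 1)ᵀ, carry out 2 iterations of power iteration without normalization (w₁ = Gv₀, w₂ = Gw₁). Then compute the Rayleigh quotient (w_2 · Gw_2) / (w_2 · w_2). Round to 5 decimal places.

-8.25687

w1 = Gv₀ = (3·0 + 1·0 + 0·1; 1·0 + 1·0 + 6·1; 0·0 + 6·0 + (-5)·1) = (0, 6, -5)
w2 = Gw1 = (3·0 + 1·6 + 0·(-5); 1·0 + 1·6 + 6·(-5); 0·0 + 6·6 + (-5)·(-5)) = (6, -24, 61)
Gw2 = (-6, 348, -449)
w2·Gw2 = 6·(-6) + (-24)·348 + 61·(-449) = -35777; w2·w2 = 6·6 + (-24)·(-24) + 61·61 = 4333
λ ≈ -35777/4333 = -8.25687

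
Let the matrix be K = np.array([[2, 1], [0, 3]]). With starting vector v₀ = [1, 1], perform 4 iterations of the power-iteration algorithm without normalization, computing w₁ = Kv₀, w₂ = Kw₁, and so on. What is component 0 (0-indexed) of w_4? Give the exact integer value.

81

w1 = Kv₀ = (3, 3)
w2 = Kw1 = (9, 9)
w3 = Kw2 = (27, 27)
w4 = Kw3 = (81, 81)
The requested component of w4 is 81.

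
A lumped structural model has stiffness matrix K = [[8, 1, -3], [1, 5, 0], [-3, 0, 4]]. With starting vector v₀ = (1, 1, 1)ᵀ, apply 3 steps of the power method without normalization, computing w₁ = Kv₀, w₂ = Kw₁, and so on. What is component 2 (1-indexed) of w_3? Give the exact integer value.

w1 = Kv₀ = (8·1 + 1·1 + (-3)·1; 1·1 + 5·1 + 0·1; (-3)·1 + 0·1 + 4·1) = (6, 6, 1)
w2 = Kw1 = (8·6 + 1·6 + (-3)·1; 1·6 + 5·6 + 0·1; (-3)·6 + 0·6 + 4·1) = (51, 36, -14)
w3 = Kw2 = (486, 231, -209)
The requested component of w3 is 231.

231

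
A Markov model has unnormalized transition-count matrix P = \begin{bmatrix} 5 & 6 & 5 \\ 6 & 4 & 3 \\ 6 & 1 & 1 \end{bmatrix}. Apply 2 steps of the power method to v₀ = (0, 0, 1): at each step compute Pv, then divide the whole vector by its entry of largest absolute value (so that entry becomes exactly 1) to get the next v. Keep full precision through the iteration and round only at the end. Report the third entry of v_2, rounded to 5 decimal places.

Pv0 = (5.000000, 3.000000, 1.000000); divide by 5.000000 → v1 = (1.000000, 0.600000, 0.200000)
Pv1 = (9.600000, 9.000000, 6.800000); divide by 9.600000 → v2 = (1.000000, 0.937500, 0.708333)
Requested entry of v2: 34/48 = 0.70833

0.70833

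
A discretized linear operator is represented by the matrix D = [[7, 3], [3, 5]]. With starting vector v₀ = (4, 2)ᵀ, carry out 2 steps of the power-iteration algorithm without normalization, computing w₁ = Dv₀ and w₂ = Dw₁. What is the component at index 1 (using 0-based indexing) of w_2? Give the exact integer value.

212

w1 = Dv₀ = (34, 22)
w2 = Dw1 = (304, 212)
The requested component of w2 is 212.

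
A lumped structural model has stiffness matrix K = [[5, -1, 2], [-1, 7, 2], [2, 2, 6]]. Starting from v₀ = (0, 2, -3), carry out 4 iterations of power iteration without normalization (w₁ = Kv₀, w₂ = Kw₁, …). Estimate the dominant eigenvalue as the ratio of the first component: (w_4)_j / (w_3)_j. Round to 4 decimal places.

w1 = Kv₀ = (5·0 + (-1)·2 + 2·(-3); (-1)·0 + 7·2 + 2·(-3); 2·0 + 2·2 + 6·(-3)) = (-8, 8, -14)
w2 = Kw1 = (5·(-8) + (-1)·8 + 2·(-14); (-1)·(-8) + 7·8 + 2·(-14); 2·(-8) + 2·8 + 6·(-14)) = (-76, 36, -84)
w3 = Kw2 = (-584, 160, -584)
w4 = Kw3 = (-4248, 536, -4352)
Ratio at component: -4248 / -584 = 7.2740

7.2740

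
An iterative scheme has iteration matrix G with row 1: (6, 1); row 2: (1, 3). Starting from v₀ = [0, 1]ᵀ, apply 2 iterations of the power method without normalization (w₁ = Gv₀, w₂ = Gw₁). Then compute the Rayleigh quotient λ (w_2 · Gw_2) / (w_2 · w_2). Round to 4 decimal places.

w1 = Gv₀ = (6·0 + 1·1; 1·0 + 3·1) = (1, 3)
w2 = Gw1 = (6·1 + 1·3; 1·1 + 3·3) = (9, 10)
Gw2 = (64, 39)
w2·Gw2 = 9·64 + 10·39 = 966; w2·w2 = 9·9 + 10·10 = 181
λ ≈ 966/181 = 5.3370

λ ≈ 5.3370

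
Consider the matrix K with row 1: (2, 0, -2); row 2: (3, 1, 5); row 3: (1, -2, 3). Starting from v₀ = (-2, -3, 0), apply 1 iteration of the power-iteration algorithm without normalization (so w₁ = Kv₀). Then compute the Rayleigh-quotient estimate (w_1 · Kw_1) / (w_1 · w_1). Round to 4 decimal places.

w1 = Kv₀ = (-4, -9, 4)
Kw1 = (-16, -1, 26)
w1·Kw1 = (-4)·(-16) + (-9)·(-1) + 4·26 = 177; w1·w1 = (-4)·(-4) + (-9)·(-9) + 4·4 = 113
λ ≈ 177/113 = 1.5664

λ ≈ 1.5664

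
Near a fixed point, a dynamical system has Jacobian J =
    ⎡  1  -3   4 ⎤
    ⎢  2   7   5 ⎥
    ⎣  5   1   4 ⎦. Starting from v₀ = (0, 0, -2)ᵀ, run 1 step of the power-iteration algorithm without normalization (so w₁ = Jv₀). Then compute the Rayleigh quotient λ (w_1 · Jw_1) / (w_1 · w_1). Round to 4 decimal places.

8.7544

w1 = Jv₀ = (1·0 + (-3)·0 + 4·(-2); 2·0 + 7·0 + 5·(-2); 5·0 + 1·0 + 4·(-2)) = (-8, -10, -8)
Jw1 = (-10, -126, -82)
w1·Jw1 = (-8)·(-10) + (-10)·(-126) + (-8)·(-82) = 1996; w1·w1 = (-8)·(-8) + (-10)·(-10) + (-8)·(-8) = 228
λ ≈ 1996/228 = 8.7544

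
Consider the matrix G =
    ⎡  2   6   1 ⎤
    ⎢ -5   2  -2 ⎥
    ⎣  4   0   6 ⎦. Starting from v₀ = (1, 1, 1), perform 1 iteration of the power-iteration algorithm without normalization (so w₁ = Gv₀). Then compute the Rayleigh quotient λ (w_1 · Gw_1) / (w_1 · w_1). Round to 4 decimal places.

6.3932

w1 = Gv₀ = (9, -5, 10)
Gw1 = (-2, -75, 96)
w1·Gw1 = 9·(-2) + (-5)·(-75) + 10·96 = 1317; w1·w1 = 9·9 + (-5)·(-5) + 10·10 = 206
λ ≈ 1317/206 = 6.3932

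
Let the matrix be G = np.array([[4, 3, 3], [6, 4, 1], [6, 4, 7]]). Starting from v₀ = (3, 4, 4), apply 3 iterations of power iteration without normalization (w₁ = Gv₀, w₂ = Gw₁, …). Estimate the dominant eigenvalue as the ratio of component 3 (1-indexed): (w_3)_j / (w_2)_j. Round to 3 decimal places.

w1 = Gv₀ = (36, 38, 62)
w2 = Gw1 = (444, 430, 802)
w3 = Gw2 = (5472, 5186, 9998)
Ratio at component: 9998 / 802 = 12.466

12.466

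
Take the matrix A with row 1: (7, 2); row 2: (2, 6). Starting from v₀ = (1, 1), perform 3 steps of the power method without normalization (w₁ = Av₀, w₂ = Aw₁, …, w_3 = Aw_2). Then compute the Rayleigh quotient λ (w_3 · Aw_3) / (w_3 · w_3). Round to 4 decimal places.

8.5603

w1 = Av₀ = (7·1 + 2·1; 2·1 + 6·1) = (9, 8)
w2 = Aw1 = (7·9 + 2·8; 2·9 + 6·8) = (79, 66)
w3 = Aw2 = (685, 554)
Aw3 = (5903, 4694)
w3·Aw3 = 685·5903 + 554·4694 = 6644031; w3·w3 = 685·685 + 554·554 = 776141
λ ≈ 6644031/776141 = 8.5603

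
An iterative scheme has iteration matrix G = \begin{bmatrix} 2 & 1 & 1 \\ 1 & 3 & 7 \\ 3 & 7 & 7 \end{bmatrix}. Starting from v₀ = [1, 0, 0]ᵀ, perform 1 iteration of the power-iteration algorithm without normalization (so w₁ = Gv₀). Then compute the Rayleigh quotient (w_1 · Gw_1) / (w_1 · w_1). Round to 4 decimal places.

w1 = Gv₀ = (2·1 + 1·0 + 1·0; 1·1 + 3·0 + 7·0; 3·1 + 7·0 + 7·0) = (2, 1, 3)
Gw1 = (8, 26, 34)
w1·Gw1 = 2·8 + 1·26 + 3·34 = 144; w1·w1 = 2·2 + 1·1 + 3·3 = 14
λ ≈ 144/14 = 10.2857

10.2857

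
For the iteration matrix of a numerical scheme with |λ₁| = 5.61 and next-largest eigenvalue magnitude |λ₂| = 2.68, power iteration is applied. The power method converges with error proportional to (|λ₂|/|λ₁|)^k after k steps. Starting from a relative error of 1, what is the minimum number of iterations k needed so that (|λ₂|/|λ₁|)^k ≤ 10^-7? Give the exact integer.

22

|λ₂/λ₁| = 2.68/5.61 = 0.47772
Need k ≥ ln(10^-7) / ln(0.47772) = -16.1181 / -0.7387 ≈ 21.819
Smallest integer k satisfying the bound: 22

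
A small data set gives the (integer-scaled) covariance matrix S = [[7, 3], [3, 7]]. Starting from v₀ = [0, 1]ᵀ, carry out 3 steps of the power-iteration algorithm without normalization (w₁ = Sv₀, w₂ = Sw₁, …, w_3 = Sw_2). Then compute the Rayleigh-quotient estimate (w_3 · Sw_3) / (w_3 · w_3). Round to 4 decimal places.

9.9755

w1 = Sv₀ = (7·0 + 3·1; 3·0 + 7·1) = (3, 7)
w2 = Sw1 = (7·3 + 3·7; 3·3 + 7·7) = (42, 58)
w3 = Sw2 = (468, 532)
Sw3 = (4872, 5128)
w3·Sw3 = 468·4872 + 532·5128 = 5008192; w3·w3 = 468·468 + 532·532 = 502048
λ ≈ 5008192/502048 = 9.9755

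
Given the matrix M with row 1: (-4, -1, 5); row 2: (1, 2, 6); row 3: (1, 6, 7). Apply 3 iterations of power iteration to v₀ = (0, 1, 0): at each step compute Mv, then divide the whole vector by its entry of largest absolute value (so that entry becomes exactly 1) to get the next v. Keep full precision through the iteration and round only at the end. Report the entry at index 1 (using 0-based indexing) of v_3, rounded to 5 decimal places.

0.67190

Mv0 = (-1.000000, 2.000000, 6.000000); divide by 6.000000 → v1 = (-0.166667, 0.333333, 1.000000)
Mv1 = (5.333333, 6.500000, 8.833333); divide by 8.833333 → v2 = (0.603774, 0.735849, 1.000000)
Mv2 = (1.849057, 8.075472, 12.018868); divide by 12.018868 → v3 = (0.153846, 0.671900, 1.000000)
Requested entry of v3: 428/637 = 0.67190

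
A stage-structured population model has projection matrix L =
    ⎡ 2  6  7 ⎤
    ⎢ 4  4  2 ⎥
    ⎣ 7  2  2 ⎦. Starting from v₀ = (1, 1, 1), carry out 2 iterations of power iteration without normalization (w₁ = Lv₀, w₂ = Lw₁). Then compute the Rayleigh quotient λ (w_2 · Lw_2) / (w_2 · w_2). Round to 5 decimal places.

w1 = Lv₀ = (15, 10, 11)
w2 = Lw1 = (167, 122, 147)
Lw2 = (2095, 1450, 1707)
w2·Lw2 = 167·2095 + 122·1450 + 147·1707 = 777694; w2·w2 = 167·167 + 122·122 + 147·147 = 64382
λ ≈ 777694/64382 = 12.07937

12.07937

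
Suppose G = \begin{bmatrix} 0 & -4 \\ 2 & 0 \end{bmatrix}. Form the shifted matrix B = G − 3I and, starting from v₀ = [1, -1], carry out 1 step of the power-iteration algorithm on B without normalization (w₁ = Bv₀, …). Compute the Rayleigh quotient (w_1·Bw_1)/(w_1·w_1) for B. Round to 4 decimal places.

B = G − 3I has rows (-3, -4); (2, -3)
w1 = Bv₀ = ((-3)·1 + (-4)·(-1); 2·1 + (-3)·(-1)) = (1, 5)
Bw1 = (-23, -13)
w1·Bw1 = -88; w1·w1 = 26; μ ≈ -88/26 = -3.3846

-3.3846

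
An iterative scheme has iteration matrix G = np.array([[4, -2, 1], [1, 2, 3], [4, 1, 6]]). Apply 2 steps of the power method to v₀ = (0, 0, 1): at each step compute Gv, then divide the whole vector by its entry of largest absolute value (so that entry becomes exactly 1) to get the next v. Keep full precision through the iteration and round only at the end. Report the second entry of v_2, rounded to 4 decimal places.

0.5814

Gv0 = (1.00000, 3.00000, 6.00000); divide by 6.00000 → v1 = (0.16667, 0.50000, 1.00000)
Gv1 = (0.66667, 4.16667, 7.16667); divide by 7.16667 → v2 = (0.09302, 0.58140, 1.00000)
Requested entry of v2: 25/43 = 0.5814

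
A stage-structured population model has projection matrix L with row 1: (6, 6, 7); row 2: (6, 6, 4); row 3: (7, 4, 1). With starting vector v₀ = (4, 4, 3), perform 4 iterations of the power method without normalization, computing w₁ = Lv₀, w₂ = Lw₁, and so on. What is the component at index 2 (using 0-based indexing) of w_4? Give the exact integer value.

198679

w1 = Lv₀ = (6·4 + 6·4 + 7·3; 6·4 + 6·4 + 4·3; 7·4 + 4·4 + 1·3) = (69, 60, 47)
w2 = Lw1 = (6·69 + 6·60 + 7·47; 6·69 + 6·60 + 4·47; 7·69 + 4·60 + 1·47) = (1103, 962, 770)
w3 = Lw2 = (17780, 15470, 12339)
w4 = Lw3 = (285873, 248856, 198679)
The requested component of w4 is 198679.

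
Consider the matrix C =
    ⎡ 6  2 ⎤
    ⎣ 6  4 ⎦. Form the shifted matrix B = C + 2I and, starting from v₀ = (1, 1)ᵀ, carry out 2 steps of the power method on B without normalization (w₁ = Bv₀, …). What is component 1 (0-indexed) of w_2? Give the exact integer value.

B = C + 2I has rows (8, 2); (6, 6)
w1 = Bv₀ = (8·1 + 2·1; 6·1 + 6·1) = (10, 12)
w2 = Bw1 = (8·10 + 2·12; 6·10 + 6·12) = (104, 132)
Requested component of w2: 132

132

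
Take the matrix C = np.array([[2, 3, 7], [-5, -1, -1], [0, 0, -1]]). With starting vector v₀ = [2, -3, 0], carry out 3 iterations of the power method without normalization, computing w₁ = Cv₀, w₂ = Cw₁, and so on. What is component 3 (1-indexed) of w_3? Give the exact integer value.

w1 = Cv₀ = (2·2 + 3·(-3) + 7·0; (-5)·2 + (-1)·(-3) + (-1)·0; 0·2 + 0·(-3) + (-1)·0) = (-5, -7, 0)
w2 = Cw1 = (2·(-5) + 3·(-7) + 7·0; (-5)·(-5) + (-1)·(-7) + (-1)·0; 0·(-5) + 0·(-7) + (-1)·0) = (-31, 32, 0)
w3 = Cw2 = (34, 123, 0)
The requested component of w3 is 0.

0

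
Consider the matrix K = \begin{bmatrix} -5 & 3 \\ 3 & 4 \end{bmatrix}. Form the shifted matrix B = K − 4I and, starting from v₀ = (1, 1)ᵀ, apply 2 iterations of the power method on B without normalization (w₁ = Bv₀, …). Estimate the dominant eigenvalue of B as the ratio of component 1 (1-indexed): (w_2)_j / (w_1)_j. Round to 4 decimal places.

B = K − 4I has rows (-9, 3); (3, 0)
w1 = Bv₀ = ((-9)·1 + 3·1; 3·1 + 0·1) = (-6, 3)
w2 = Bw1 = ((-9)·(-6) + 3·3; 3·(-6) + 0·3) = (63, -18)
Ratio: 63/-6 = -10.5000

μ ≈ -10.5000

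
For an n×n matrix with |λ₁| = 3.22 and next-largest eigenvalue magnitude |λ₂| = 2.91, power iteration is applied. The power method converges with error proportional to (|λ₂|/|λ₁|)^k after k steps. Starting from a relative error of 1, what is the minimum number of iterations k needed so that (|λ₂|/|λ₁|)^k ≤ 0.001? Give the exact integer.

69

|λ₂/λ₁| = 2.91/3.22 = 0.90373
Need k ≥ ln(0.001) / ln(0.90373) = -6.9078 / -0.1012 ≈ 68.239
Smallest integer k satisfying the bound: 69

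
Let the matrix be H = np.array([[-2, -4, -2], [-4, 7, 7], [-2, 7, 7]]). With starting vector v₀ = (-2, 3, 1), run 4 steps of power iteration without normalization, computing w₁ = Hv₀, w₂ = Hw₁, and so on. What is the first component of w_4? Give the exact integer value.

w1 = Hv₀ = (-10, 36, 32)
w2 = Hw1 = (-188, 516, 496)
w3 = Hw2 = (-2680, 7836, 7460)
w4 = Hw3 = (-40904, 117792, 112432)
The requested component of w4 is -40904.

-40904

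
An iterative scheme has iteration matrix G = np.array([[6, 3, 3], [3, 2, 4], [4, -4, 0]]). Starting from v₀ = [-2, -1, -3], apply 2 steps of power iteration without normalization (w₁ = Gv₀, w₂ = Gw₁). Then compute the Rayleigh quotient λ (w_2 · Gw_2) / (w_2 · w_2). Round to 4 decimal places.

w1 = Gv₀ = (6·(-2) + 3·(-1) + 3·(-3); 3·(-2) + 2·(-1) + 4·(-3); 4·(-2) + (-4)·(-1) + 0·(-3)) = (-24, -20, -4)
w2 = Gw1 = (6·(-24) + 3·(-20) + 3·(-4); 3·(-24) + 2·(-20) + 4·(-4); 4·(-24) + (-4)·(-20) + 0·(-4)) = (-216, -128, -16)
Gw2 = (-1728, -968, -352)
w2·Gw2 = (-216)·(-1728) + (-128)·(-968) + (-16)·(-352) = 502784; w2·w2 = (-216)·(-216) + (-128)·(-128) + (-16)·(-16) = 63296
λ ≈ 502784/63296 = 7.9434

7.9434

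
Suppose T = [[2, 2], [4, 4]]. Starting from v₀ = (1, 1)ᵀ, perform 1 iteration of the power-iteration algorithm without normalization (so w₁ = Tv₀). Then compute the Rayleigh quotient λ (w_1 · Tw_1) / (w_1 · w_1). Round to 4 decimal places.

λ ≈ 6.0000

w1 = Tv₀ = (2·1 + 2·1; 4·1 + 4·1) = (4, 8)
Tw1 = (24, 48)
w1·Tw1 = 4·24 + 8·48 = 480; w1·w1 = 4·4 + 8·8 = 80
λ ≈ 480/80 = 6.0000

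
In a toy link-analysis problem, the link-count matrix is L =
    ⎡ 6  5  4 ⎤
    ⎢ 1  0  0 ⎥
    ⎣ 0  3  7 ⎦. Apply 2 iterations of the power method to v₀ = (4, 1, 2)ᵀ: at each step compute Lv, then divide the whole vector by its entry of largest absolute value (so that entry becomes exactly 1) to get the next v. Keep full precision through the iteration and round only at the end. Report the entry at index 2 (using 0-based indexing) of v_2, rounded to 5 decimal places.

Lv0 = (37.000000, 4.000000, 17.000000); divide by 37.000000 → v1 = (1.000000, 0.108108, 0.459459)
Lv1 = (8.378378, 1.000000, 3.540541); divide by 8.378378 → v2 = (1.000000, 0.119355, 0.422581)
Requested entry of v2: 131/310 = 0.42258

0.42258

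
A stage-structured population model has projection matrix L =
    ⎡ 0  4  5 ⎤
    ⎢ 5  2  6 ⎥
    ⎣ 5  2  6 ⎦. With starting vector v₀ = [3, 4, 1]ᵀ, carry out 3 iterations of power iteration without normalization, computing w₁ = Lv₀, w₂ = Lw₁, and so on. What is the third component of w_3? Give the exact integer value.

4001

w1 = Lv₀ = (0·3 + 4·4 + 5·1; 5·3 + 2·4 + 6·1; 5·3 + 2·4 + 6·1) = (21, 29, 29)
w2 = Lw1 = (0·21 + 4·29 + 5·29; 5·21 + 2·29 + 6·29; 5·21 + 2·29 + 6·29) = (261, 337, 337)
w3 = Lw2 = (3033, 4001, 4001)
The requested component of w3 is 4001.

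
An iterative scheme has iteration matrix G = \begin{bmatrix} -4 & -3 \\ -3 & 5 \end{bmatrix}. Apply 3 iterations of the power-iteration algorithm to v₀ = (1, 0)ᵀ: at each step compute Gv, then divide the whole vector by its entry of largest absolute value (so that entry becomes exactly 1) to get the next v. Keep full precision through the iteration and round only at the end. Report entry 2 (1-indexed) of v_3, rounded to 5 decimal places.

0.98901

Gv0 = (-4.000000, -3.000000); divide by -4.000000 → v1 = (1.000000, 0.750000)
Gv1 = (-6.250000, 0.750000); divide by -6.250000 → v2 = (1.000000, -0.120000)
Gv2 = (-3.640000, -3.600000); divide by -3.640000 → v3 = (1.000000, 0.989011)
Requested entry of v3: -90/-91 = 0.98901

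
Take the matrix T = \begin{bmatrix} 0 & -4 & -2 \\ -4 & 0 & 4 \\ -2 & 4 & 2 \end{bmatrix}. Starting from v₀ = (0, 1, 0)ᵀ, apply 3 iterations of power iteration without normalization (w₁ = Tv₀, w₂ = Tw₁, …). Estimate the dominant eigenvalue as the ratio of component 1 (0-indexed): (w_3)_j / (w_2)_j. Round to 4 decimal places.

w1 = Tv₀ = (0·0 + (-4)·1 + (-2)·0; (-4)·0 + 0·1 + 4·0; (-2)·0 + 4·1 + 2·0) = (-4, 0, 4)
w2 = Tw1 = (0·(-4) + (-4)·0 + (-2)·4; (-4)·(-4) + 0·0 + 4·4; (-2)·(-4) + 4·0 + 2·4) = (-8, 32, 16)
w3 = Tw2 = (-160, 96, 176)
Ratio at component: 96 / 32 = 3.0000

3.0000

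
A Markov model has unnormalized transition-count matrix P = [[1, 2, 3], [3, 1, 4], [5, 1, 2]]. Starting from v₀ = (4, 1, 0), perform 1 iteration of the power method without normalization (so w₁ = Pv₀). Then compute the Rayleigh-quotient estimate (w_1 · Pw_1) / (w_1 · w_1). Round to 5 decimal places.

5.95975

w1 = Pv₀ = (6, 13, 21)
Pw1 = (95, 115, 85)
w1·Pw1 = 6·95 + 13·115 + 21·85 = 3850; w1·w1 = 6·6 + 13·13 + 21·21 = 646
λ ≈ 3850/646 = 5.95975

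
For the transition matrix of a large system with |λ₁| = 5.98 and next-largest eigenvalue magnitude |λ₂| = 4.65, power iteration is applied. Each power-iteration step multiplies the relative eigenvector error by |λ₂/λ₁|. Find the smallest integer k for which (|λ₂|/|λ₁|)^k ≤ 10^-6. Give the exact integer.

55

|λ₂/λ₁| = 4.65/5.98 = 0.77759
Need k ≥ ln(10^-6) / ln(0.77759) = -13.8155 / -0.2516 ≈ 54.921
Smallest integer k satisfying the bound: 55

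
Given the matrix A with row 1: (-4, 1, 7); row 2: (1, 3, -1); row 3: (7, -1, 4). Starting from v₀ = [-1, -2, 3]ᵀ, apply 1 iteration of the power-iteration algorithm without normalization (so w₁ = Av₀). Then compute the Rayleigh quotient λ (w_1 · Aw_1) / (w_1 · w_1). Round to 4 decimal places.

w1 = Av₀ = ((-4)·(-1) + 1·(-2) + 7·3; 1·(-1) + 3·(-2) + (-1)·3; 7·(-1) + (-1)·(-2) + 4·3) = (23, -10, 7)
Aw1 = (-53, -14, 199)
w1·Aw1 = 23·(-53) + (-10)·(-14) + 7·199 = 314; w1·w1 = 23·23 + (-10)·(-10) + 7·7 = 678
λ ≈ 314/678 = 0.4631

λ ≈ 0.4631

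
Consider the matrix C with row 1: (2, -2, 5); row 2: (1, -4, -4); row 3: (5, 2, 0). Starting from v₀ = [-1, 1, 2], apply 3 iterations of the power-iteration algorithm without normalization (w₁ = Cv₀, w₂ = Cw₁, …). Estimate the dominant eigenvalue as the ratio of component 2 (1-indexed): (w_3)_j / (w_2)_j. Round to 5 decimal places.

λ ≈ -3.90000

w1 = Cv₀ = (6, -13, -3)
w2 = Cw1 = (23, 70, 4)
w3 = Cw2 = (-74, -273, 255)
Ratio at component: -273 / 70 = -3.90000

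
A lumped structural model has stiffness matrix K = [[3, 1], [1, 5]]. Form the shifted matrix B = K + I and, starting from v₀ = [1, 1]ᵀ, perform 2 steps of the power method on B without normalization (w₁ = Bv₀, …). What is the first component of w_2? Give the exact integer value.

B = K + I has rows (4, 1); (1, 6)
w1 = Bv₀ = (4·1 + 1·1; 1·1 + 6·1) = (5, 7)
w2 = Bw1 = (4·5 + 1·7; 1·5 + 6·7) = (27, 47)
Requested component of w2: 27

27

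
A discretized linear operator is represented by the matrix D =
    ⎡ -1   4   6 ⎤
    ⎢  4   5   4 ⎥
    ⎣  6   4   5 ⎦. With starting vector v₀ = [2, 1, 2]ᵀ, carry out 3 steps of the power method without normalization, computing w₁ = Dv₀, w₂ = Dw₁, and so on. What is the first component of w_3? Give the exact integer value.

w1 = Dv₀ = ((-1)·2 + 4·1 + 6·2; 4·2 + 5·1 + 4·2; 6·2 + 4·1 + 5·2) = (14, 21, 26)
w2 = Dw1 = ((-1)·14 + 4·21 + 6·26; 4·14 + 5·21 + 4·26; 6·14 + 4·21 + 5·26) = (226, 265, 298)
w3 = Dw2 = (2622, 3421, 3906)
The requested component of w3 is 2622.

2622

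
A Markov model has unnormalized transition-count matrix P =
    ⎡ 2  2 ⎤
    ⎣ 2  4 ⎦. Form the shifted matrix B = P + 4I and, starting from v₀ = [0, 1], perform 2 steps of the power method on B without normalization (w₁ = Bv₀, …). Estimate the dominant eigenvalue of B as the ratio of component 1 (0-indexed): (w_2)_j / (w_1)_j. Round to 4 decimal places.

B = P + 4I has rows (6, 2); (2, 8)
w1 = Bv₀ = (6·0 + 2·1; 2·0 + 8·1) = (2, 8)
w2 = Bw1 = (6·2 + 2·8; 2·2 + 8·8) = (28, 68)
Ratio: 68/8 = 8.5000

μ ≈ 8.5000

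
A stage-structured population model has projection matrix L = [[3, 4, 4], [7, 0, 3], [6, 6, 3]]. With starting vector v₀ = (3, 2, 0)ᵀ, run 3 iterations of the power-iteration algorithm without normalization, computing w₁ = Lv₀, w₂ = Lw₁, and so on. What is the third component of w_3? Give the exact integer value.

3738

w1 = Lv₀ = (17, 21, 30)
w2 = Lw1 = (255, 209, 318)
w3 = Lw2 = (2873, 2739, 3738)
The requested component of w3 is 3738.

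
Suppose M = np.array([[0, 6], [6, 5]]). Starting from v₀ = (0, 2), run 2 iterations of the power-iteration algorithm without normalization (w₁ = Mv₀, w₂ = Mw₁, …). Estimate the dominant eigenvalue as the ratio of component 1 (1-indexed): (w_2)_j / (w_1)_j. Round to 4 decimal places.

5.0000

w1 = Mv₀ = (0·0 + 6·2; 6·0 + 5·2) = (12, 10)
w2 = Mw1 = (0·12 + 6·10; 6·12 + 5·10) = (60, 122)
Ratio at component: 60 / 12 = 5.0000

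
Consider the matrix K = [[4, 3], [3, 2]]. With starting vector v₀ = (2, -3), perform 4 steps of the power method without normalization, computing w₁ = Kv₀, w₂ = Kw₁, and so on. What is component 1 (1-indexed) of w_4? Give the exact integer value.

-154

w1 = Kv₀ = (4·2 + 3·(-3); 3·2 + 2·(-3)) = (-1, 0)
w2 = Kw1 = (4·(-1) + 3·0; 3·(-1) + 2·0) = (-4, -3)
w3 = Kw2 = (-25, -18)
w4 = Kw3 = (-154, -111)
The requested component of w4 is -154.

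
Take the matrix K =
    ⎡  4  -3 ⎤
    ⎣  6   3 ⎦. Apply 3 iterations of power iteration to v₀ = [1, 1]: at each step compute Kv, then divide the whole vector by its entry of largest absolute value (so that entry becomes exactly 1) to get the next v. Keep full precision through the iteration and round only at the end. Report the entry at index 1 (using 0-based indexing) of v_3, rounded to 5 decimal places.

0.20419

Kv0 = (1.000000, 9.000000); divide by 9.000000 → v1 = (0.111111, 1.000000)
Kv1 = (-2.555556, 3.666667); divide by 3.666667 → v2 = (-0.696970, 1.000000)
Kv2 = (-5.787879, -1.181818); divide by -5.787879 → v3 = (1.000000, 0.204188)
Requested entry of v3: -39/-191 = 0.20419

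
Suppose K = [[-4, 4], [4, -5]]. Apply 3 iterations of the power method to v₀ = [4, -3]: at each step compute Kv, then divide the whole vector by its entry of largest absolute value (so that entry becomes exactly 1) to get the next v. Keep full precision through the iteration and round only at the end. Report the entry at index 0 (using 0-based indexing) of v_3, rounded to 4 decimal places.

Kv0 = (-28.00000, 31.00000); divide by 31.00000 → v1 = (-0.90323, 1.00000)
Kv1 = (7.61290, -8.61290); divide by -8.61290 → v2 = (-0.88390, 1.00000)
Kv2 = (7.53558, -8.53558); divide by -8.53558 → v3 = (-0.88284, 1.00000)
Requested entry of v3: -2012/2279 = -0.8828

-0.8828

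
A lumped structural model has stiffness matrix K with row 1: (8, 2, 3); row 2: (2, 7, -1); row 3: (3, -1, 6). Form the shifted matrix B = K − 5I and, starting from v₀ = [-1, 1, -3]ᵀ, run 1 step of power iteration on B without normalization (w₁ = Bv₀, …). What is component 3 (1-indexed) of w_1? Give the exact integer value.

B = K − 5I has rows (3, 2, 3); (2, 2, -1); (3, -1, 1)
w1 = Bv₀ = (3·(-1) + 2·1 + 3·(-3); 2·(-1) + 2·1 + (-1)·(-3); 3·(-1) + (-1)·1 + 1·(-3)) = (-10, 3, -7)
Requested component of w1: -7

-7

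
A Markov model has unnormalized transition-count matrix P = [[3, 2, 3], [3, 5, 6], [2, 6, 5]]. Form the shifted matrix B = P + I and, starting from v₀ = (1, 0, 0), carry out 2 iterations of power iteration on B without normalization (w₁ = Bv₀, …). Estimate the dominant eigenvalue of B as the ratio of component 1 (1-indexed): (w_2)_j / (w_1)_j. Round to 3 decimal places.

μ ≈ 7.000

B = P + I has rows (4, 2, 3); (3, 6, 6); (2, 6, 6)
w1 = Bv₀ = (4·1 + 2·0 + 3·0; 3·1 + 6·0 + 6·0; 2·1 + 6·0 + 6·0) = (4, 3, 2)
w2 = Bw1 = (4·4 + 2·3 + 3·2; 3·4 + 6·3 + 6·2; 2·4 + 6·3 + 6·2) = (28, 42, 38)
Ratio: 28/4 = 7.000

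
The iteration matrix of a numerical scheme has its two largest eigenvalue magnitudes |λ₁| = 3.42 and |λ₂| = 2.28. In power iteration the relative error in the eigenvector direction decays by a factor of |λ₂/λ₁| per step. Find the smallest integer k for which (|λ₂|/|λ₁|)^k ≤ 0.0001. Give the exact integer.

|λ₂/λ₁| = 2.28/3.42 = 0.66667
Need k ≥ ln(0.0001) / ln(0.66667) = -9.2103 / -0.4055 ≈ 22.715
Smallest integer k satisfying the bound: 23

23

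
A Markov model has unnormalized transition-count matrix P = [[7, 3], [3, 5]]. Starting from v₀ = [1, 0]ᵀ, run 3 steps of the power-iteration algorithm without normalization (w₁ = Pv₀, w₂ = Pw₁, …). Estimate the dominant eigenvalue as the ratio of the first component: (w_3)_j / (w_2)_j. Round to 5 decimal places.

8.86207

w1 = Pv₀ = (7·1 + 3·0; 3·1 + 5·0) = (7, 3)
w2 = Pw1 = (7·7 + 3·3; 3·7 + 5·3) = (58, 36)
w3 = Pw2 = (514, 354)
Ratio at component: 514 / 58 = 8.86207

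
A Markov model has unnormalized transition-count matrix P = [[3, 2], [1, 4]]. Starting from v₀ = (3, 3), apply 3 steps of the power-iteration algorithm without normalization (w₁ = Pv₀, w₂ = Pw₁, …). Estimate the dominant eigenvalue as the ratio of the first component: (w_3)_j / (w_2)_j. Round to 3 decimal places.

w1 = Pv₀ = (15, 15)
w2 = Pw1 = (75, 75)
w3 = Pw2 = (375, 375)
Ratio at component: 375 / 75 = 5.000

λ ≈ 5.000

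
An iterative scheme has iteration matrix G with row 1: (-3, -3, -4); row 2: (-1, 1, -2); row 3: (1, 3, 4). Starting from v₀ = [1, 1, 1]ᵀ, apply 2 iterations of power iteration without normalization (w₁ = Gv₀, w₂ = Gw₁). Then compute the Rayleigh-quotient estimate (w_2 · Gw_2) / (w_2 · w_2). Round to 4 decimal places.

2.5238

w1 = Gv₀ = (-10, -2, 8)
w2 = Gw1 = (4, -8, 16)
Gw2 = (-52, -44, 44)
w2·Gw2 = 4·(-52) + (-8)·(-44) + 16·44 = 848; w2·w2 = 4·4 + (-8)·(-8) + 16·16 = 336
λ ≈ 848/336 = 2.5238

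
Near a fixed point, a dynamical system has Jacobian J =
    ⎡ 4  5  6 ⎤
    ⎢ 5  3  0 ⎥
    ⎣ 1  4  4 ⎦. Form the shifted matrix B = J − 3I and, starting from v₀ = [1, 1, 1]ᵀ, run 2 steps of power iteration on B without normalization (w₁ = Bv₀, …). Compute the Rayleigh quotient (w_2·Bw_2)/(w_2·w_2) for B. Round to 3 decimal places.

μ ≈ 7.627

B = J − 3I has rows (1, 5, 6); (5, 0, 0); (1, 4, 1)
w1 = Bv₀ = (12, 5, 6)
w2 = Bw1 = (73, 60, 38)
Bw2 = (601, 365, 351)
w2·Bw2 = 79111; w2·w2 = 10373; μ ≈ 79111/10373 = 7.627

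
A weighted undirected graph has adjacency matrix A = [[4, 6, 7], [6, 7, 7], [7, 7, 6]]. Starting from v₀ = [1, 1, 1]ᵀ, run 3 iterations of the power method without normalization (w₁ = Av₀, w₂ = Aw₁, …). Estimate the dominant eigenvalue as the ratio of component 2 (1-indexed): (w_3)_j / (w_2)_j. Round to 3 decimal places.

λ ≈ 19.097

w1 = Av₀ = (4·1 + 6·1 + 7·1; 6·1 + 7·1 + 7·1; 7·1 + 7·1 + 6·1) = (17, 20, 20)
w2 = Aw1 = (4·17 + 6·20 + 7·20; 6·17 + 7·20 + 7·20; 7·17 + 7·20 + 6·20) = (328, 382, 379)
w3 = Aw2 = (6257, 7295, 7244)
Ratio at component: 7295 / 382 = 19.097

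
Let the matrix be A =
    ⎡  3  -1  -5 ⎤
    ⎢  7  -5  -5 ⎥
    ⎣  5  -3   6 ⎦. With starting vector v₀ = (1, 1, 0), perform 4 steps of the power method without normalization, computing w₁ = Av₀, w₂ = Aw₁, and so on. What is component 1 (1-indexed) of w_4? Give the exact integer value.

-604

w1 = Av₀ = (3·1 + (-1)·1 + (-5)·0; 7·1 + (-5)·1 + (-5)·0; 5·1 + (-3)·1 + 6·0) = (2, 2, 2)
w2 = Aw1 = (3·2 + (-1)·2 + (-5)·2; 7·2 + (-5)·2 + (-5)·2; 5·2 + (-3)·2 + 6·2) = (-6, -6, 16)
w3 = Aw2 = (-92, -92, 84)
w4 = Aw3 = (-604, -604, 320)
The requested component of w4 is -604.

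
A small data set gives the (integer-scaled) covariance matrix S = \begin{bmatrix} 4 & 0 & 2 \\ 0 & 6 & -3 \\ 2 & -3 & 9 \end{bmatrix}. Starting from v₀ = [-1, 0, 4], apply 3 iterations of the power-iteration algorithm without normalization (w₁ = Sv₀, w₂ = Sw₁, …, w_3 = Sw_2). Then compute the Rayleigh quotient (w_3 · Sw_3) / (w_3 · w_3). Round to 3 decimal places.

11.259

w1 = Sv₀ = (4, -12, 34)
w2 = Sw1 = (84, -174, 350)
w3 = Sw2 = (1036, -2094, 3840)
Sw3 = (11824, -24084, 42914)
w3·Sw3 = 1036·11824 + (-2094)·(-24084) + 3840·42914 = 227471320; w3·w3 = 1036·1036 + (-2094)·(-2094) + 3840·3840 = 20203732
λ ≈ 227471320/20203732 = 11.259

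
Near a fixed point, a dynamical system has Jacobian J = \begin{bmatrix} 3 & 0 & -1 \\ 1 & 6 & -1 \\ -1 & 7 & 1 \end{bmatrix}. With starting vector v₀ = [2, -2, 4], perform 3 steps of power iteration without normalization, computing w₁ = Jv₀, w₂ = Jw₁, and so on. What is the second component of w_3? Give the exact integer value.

w1 = Jv₀ = (2, -14, -12)
w2 = Jw1 = (18, -70, -112)
w3 = Jw2 = (166, -290, -620)
The requested component of w3 is -290.

-290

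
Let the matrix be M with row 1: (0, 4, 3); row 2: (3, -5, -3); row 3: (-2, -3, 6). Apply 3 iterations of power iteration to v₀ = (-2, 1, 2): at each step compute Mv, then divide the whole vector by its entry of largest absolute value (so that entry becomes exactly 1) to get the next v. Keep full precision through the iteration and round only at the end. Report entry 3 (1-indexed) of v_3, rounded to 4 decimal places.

Mv0 = (10.00000, -17.00000, 13.00000); divide by -17.00000 → v1 = (-0.58824, 1.00000, -0.76471)
Mv1 = (1.70588, -4.47059, -6.41176); divide by -6.41176 → v2 = (-0.26606, 0.69725, 1.00000)
Mv2 = (5.78899, -7.28440, 4.44037); divide by -7.28440 → v3 = (-0.79471, 1.00000, -0.60957)
Requested entry of v3: 484/-794 = -0.6096

-0.6096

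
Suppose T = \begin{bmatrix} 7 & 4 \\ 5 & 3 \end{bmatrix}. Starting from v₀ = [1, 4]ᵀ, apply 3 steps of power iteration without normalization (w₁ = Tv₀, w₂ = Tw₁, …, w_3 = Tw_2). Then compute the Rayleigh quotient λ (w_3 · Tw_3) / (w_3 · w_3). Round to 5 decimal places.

9.89898

w1 = Tv₀ = (23, 17)
w2 = Tw1 = (229, 166)
w3 = Tw2 = (2267, 1643)
Tw3 = (22441, 16264)
w3·Tw3 = 2267·22441 + 1643·16264 = 77595499; w3·w3 = 2267·2267 + 1643·1643 = 7838738
λ ≈ 77595499/7838738 = 9.89898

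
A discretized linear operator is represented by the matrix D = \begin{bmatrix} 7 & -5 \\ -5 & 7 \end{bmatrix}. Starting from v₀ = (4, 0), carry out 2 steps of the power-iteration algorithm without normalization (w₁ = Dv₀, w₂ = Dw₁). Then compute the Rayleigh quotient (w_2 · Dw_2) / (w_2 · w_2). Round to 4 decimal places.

w1 = Dv₀ = (7·4 + (-5)·0; (-5)·4 + 7·0) = (28, -20)
w2 = Dw1 = (7·28 + (-5)·(-20); (-5)·28 + 7·(-20)) = (296, -280)
Dw2 = (3472, -3440)
w2·Dw2 = 296·3472 + (-280)·(-3440) = 1990912; w2·w2 = 296·296 + (-280)·(-280) = 166016
λ ≈ 1990912/166016 = 11.9923

11.9923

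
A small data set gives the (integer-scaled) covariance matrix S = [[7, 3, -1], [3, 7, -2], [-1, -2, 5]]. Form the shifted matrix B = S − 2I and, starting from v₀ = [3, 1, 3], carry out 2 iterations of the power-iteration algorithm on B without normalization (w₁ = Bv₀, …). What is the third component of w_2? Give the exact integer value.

-19

B = S − 2I has rows (5, 3, -1); (3, 5, -2); (-1, -2, 3)
w1 = Bv₀ = (5·3 + 3·1 + (-1)·3; 3·3 + 5·1 + (-2)·3; (-1)·3 + (-2)·1 + 3·3) = (15, 8, 4)
w2 = Bw1 = (5·15 + 3·8 + (-1)·4; 3·15 + 5·8 + (-2)·4; (-1)·15 + (-2)·8 + 3·4) = (95, 77, -19)
Requested component of w2: -19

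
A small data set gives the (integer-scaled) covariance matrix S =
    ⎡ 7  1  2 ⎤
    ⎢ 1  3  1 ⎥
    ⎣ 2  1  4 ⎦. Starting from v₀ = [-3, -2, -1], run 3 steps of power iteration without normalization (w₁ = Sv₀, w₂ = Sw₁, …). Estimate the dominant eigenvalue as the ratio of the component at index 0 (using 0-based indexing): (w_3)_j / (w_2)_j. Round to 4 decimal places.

8.3541

w1 = Sv₀ = (7·(-3) + 1·(-2) + 2·(-1); 1·(-3) + 3·(-2) + 1·(-1); 2·(-3) + 1·(-2) + 4·(-1)) = (-25, -10, -12)
w2 = Sw1 = (7·(-25) + 1·(-10) + 2·(-12); 1·(-25) + 3·(-10) + 1·(-12); 2·(-25) + 1·(-10) + 4·(-12)) = (-209, -67, -108)
w3 = Sw2 = (-1746, -518, -917)
Ratio at component: -1746 / -209 = 8.3541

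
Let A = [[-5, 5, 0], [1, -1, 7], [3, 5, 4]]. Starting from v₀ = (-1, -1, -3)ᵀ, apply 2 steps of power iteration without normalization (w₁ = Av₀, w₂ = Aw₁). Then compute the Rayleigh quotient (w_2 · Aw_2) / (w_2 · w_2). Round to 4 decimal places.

7.8275

w1 = Av₀ = ((-5)·(-1) + 5·(-1) + 0·(-3); 1·(-1) + (-1)·(-1) + 7·(-3); 3·(-1) + 5·(-1) + 4·(-3)) = (0, -21, -20)
w2 = Aw1 = ((-5)·0 + 5·(-21) + 0·(-20); 1·0 + (-1)·(-21) + 7·(-20); 3·0 + 5·(-21) + 4·(-20)) = (-105, -119, -185)
Aw2 = (-70, -1281, -1650)
w2·Aw2 = (-105)·(-70) + (-119)·(-1281) + (-185)·(-1650) = 465039; w2·w2 = (-105)·(-105) + (-119)·(-119) + (-185)·(-185) = 59411
λ ≈ 465039/59411 = 7.8275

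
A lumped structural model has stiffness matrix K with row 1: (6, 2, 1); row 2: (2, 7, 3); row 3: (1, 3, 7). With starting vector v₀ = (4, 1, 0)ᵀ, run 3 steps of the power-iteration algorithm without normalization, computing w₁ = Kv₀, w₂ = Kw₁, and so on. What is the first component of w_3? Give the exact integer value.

1634

w1 = Kv₀ = (6·4 + 2·1 + 1·0; 2·4 + 7·1 + 3·0; 1·4 + 3·1 + 7·0) = (26, 15, 7)
w2 = Kw1 = (6·26 + 2·15 + 1·7; 2·26 + 7·15 + 3·7; 1·26 + 3·15 + 7·7) = (193, 178, 120)
w3 = Kw2 = (1634, 1992, 1567)
The requested component of w3 is 1634.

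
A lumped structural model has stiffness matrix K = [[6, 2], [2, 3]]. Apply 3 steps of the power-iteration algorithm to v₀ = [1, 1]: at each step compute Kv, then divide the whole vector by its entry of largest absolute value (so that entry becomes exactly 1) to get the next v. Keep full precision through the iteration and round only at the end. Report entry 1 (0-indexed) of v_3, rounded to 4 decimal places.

0.5098

Kv0 = (8.00000, 5.00000); divide by 8.00000 → v1 = (1.00000, 0.62500)
Kv1 = (7.25000, 3.87500); divide by 7.25000 → v2 = (1.00000, 0.53448)
Kv2 = (7.06897, 3.60345); divide by 7.06897 → v3 = (1.00000, 0.50976)
Requested entry of v3: 209/410 = 0.5098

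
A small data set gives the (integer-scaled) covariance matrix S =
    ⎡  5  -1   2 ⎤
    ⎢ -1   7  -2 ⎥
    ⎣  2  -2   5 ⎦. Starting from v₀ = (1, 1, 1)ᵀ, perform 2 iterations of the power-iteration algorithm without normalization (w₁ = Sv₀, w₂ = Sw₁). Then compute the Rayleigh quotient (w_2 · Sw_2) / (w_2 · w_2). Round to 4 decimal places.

w1 = Sv₀ = (5·1 + (-1)·1 + 2·1; (-1)·1 + 7·1 + (-2)·1; 2·1 + (-2)·1 + 5·1) = (6, 4, 5)
w2 = Sw1 = (5·6 + (-1)·4 + 2·5; (-1)·6 + 7·4 + (-2)·5; 2·6 + (-2)·4 + 5·5) = (36, 12, 29)
Sw2 = (226, -10, 193)
w2·Sw2 = 36·226 + 12·(-10) + 29·193 = 13613; w2·w2 = 36·36 + 12·12 + 29·29 = 2281
λ ≈ 13613/2281 = 5.9680

5.9680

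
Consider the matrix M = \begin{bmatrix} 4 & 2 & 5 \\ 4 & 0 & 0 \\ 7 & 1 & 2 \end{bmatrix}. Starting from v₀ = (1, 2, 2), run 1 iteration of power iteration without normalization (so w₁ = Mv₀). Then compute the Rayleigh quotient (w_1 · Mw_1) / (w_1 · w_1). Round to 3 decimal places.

w1 = Mv₀ = (18, 4, 13)
Mw1 = (145, 72, 156)
w1·Mw1 = 18·145 + 4·72 + 13·156 = 4926; w1·w1 = 18·18 + 4·4 + 13·13 = 509
λ ≈ 4926/509 = 9.678

9.678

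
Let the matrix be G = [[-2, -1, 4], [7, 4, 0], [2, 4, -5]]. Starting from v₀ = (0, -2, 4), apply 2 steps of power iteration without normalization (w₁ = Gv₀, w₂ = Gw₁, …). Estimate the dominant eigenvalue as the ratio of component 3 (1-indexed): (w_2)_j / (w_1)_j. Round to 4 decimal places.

λ ≈ -5.1429

w1 = Gv₀ = (18, -8, -28)
w2 = Gw1 = (-140, 94, 144)
Ratio at component: 144 / -28 = -5.1429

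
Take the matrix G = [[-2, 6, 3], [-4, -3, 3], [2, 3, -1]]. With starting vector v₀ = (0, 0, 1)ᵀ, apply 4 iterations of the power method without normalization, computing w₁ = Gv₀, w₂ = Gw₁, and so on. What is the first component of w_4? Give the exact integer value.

w1 = Gv₀ = (3, 3, -1)
w2 = Gw1 = (9, -24, 16)
w3 = Gw2 = (-114, 84, -70)
w4 = Gw3 = (522, -6, 94)
The requested component of w4 is 522.

522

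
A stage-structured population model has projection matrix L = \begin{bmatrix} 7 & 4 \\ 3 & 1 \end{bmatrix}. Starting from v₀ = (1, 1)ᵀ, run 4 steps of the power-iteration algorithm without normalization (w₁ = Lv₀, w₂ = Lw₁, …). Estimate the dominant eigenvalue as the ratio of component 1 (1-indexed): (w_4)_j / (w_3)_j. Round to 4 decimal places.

w1 = Lv₀ = (7·1 + 4·1; 3·1 + 1·1) = (11, 4)
w2 = Lw1 = (7·11 + 4·4; 3·11 + 1·4) = (93, 37)
w3 = Lw2 = (799, 316)
w4 = Lw3 = (6857, 2713)
Ratio at component: 6857 / 799 = 8.5820

λ ≈ 8.5820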